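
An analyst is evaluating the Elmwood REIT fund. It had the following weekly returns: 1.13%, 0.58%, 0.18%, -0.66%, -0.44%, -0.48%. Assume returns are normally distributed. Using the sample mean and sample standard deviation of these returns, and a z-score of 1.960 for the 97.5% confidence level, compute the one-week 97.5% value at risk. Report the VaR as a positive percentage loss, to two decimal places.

μ = (1.13 + 0.58 + 0.18 − 0.66 − 0.44 − 0.48) / 6 = 0.0517%
Σ(r − μ)² = 2.4893; sample σ = √(2.4893/5) = 0.7056%
VaR = −(μ − z·σ) = −(0.0517 − 1.960 × 0.7056) = −(-1.3313) = 1.3313%

1.33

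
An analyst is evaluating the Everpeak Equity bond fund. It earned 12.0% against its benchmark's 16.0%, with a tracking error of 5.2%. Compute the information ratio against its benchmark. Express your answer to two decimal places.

-0.77

IR = (Rp − Rb) / TE = (12.0% − 16.0%) / 5.2% = -4.00% / 5.2% = -0.7692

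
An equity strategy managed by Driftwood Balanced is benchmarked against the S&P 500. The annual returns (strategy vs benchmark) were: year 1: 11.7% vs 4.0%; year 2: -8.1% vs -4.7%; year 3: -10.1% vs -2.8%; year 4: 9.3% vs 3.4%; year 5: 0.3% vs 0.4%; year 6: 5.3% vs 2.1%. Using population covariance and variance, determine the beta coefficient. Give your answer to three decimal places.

2.499

r̄p = 1.4000%,  r̄m = 0.4000%
Cov = Σ(rp − r̄p)(rm − r̄m) / 6 = 25.4433
Var(rm) = Σ(rm − r̄m)² / 6 = 10.1833
β = Cov / Var = 25.4433 / 10.1833 = 2.4985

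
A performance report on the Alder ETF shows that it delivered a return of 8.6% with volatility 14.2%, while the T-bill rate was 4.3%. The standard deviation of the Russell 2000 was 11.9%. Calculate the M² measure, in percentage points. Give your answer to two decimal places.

Sharpe = (Rp − Rf) / σp = (8.6% − 4.3%) / 14.2% = 0.3028
M² = Rf + Sharpe × σm = 4.3% + 0.3028 × 11.9% = 7.9033%

7.90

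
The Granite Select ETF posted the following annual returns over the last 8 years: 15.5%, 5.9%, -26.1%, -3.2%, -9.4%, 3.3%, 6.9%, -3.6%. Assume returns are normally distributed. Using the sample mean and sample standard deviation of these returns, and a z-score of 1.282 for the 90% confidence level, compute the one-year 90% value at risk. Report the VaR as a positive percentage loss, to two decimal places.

17.50

Mean return μ = -10.70 / 8 = -1.3375%
Σ(r − μ)² = (15.5 − (-1.3375))² + (5.9 − (-1.3375))² + (-26.1 − (-1.3375))² + … = 1112.0188
sample σ = √(1112.0188 / 7) = √158.8598 = 12.6040%
VaR = −(μ − z·σ) = −(-1.3375 − 1.282 × 12.6040) = −(-17.4958) = 17.4958%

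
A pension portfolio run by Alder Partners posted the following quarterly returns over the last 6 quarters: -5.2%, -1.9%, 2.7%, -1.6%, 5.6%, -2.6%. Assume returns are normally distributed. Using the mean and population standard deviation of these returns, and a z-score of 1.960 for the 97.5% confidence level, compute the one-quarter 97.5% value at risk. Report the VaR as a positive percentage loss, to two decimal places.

7.53

μ = (-5.2 − 1.9 + 2.7 − 1.6 + 5.6 − 2.6) / 6 = -3.00 / 6 = -0.5000%
Σ(r − μ)² = 77.1200; population σ = √(77.1200/6) = 3.5852%
VaR = −(μ − z·σ) = −(-0.5000 − 1.960 × 3.5852) = −(-7.5270) = 7.5270%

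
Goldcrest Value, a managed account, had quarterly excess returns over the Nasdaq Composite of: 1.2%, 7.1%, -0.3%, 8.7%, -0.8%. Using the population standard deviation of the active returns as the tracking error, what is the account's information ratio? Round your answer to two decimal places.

0.81

Mean return μ = 15.90 / 5 = 3.1800%
Population std dev = √[77.7080 / 5] = 3.9423%
IR = μ / tracking error = 3.1800 / 3.9423 = 0.8066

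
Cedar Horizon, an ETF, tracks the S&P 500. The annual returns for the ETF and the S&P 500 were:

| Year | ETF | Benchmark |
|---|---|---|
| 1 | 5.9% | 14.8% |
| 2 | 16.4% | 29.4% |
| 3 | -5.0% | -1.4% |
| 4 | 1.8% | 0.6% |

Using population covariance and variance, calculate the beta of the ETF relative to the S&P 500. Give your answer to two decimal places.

0.60

r̄p = 4.7750%,  r̄m = 10.8500%
Cov = Σ(rp − r̄p)(rm − r̄m) / 4 = 92.5813
Var(rm) = Σ(rm − r̄m)² / 4 = 153.7075
β = Cov / Var = 92.5813 / 153.7075 = 0.6023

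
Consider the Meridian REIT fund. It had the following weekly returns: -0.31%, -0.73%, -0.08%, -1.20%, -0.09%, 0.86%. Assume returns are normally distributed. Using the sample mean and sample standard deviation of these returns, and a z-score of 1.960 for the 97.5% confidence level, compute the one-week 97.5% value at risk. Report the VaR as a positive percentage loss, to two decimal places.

μ = (-0.31 − 0.73 − 0.08 − 1.2 − 0.09 + 0.86) / 6 = -1.550 / 6 = -0.2583%
Sample σ = √[Σ(r − μ)² / 5] = √[2.4227 / 5] = √0.4845 = 0.6961%
VaR = −(μ − z·σ) = −(-0.2583 − 1.960 × 0.6961) = −(-1.6227) = 1.6227%

1.62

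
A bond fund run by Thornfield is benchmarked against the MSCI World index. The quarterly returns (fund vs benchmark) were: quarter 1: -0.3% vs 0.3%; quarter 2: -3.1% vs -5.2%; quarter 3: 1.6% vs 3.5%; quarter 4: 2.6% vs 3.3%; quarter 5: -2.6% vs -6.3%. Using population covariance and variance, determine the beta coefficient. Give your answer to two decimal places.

0.52

r̄p = -0.3600%,  r̄m = -0.8800%
Cov = Σ(rp − r̄p)(rm − r̄m) / 5 = 9.0012
Var(rm) = Σ(rm − r̄m)² / 5 = 17.2176
β = Cov / Var = 9.0012 / 17.2176 = 0.5228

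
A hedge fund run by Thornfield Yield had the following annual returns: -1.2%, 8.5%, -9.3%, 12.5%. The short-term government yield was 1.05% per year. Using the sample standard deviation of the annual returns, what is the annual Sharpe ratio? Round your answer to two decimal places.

0.16

r̄ = (-1.2 + 8.5 − 9.3 + 12.5) / 4 = 2.6250%
Sample std dev = √[288.8675 / 3] = 9.8127%
Sharpe = (r̄ − rf) / σ = (2.6250 − 1.05) / 9.8127 = 1.5750 / 9.8127 = 0.1605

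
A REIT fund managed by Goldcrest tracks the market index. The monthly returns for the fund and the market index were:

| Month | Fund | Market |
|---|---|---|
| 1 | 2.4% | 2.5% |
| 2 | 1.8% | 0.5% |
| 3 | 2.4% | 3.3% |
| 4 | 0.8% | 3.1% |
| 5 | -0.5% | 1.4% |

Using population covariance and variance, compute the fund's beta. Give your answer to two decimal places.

r̄p = 1.3800%,  r̄m = 2.1600%
Cov = Σ(rp − r̄p)(rm − r̄m) / 5 = 0.3392
Var(rm) = Σ(rm − r̄m)² / 5 = 1.1264
β = Cov / Var = 0.3392 / 1.1264 = 0.3011

0.30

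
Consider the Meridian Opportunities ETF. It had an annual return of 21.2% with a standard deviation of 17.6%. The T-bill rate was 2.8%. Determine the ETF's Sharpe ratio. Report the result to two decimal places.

1.05

Sharpe = (Rp − Rf) / σp = (21.2% − 2.8%) / 17.6% = 18.40% / 17.6% = 1.0455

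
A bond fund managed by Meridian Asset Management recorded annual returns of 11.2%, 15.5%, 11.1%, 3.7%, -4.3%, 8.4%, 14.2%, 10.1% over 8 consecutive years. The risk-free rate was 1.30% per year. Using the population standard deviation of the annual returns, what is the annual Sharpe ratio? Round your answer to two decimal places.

r̄ = (11.2 + 15.5 + 11.1 + 3.7 − 4.3 + 8.4 + 14.2 + 10.1) / 8 = 69.90 / 8 = 8.7375%
Population std dev = √[284.5388 / 8] = 5.9638%
Sharpe = (r̄ − rf) / σ = (8.7375 − 1.3) / 5.9638 = 7.4375 / 5.9638 = 1.2471

1.25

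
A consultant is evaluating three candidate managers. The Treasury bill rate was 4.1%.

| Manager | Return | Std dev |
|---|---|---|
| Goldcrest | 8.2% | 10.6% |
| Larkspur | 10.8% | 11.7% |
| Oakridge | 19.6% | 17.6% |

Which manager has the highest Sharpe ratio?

Goldcrest: Sharpe ratio = (8.2% − 4.1%) / 10.6% = 0.387
Larkspur: Sharpe ratio = (10.8% − 4.1%) / 11.7% = 0.573
Oakridge: Sharpe ratio = (19.6% − 4.1%) / 17.6% = 0.881
Highest: Oakridge (0.881).

Oakridge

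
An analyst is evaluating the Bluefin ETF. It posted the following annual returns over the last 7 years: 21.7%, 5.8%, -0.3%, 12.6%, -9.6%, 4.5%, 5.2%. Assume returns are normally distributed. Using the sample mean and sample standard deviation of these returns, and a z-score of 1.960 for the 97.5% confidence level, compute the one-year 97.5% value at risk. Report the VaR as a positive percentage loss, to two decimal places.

13.49

Mean return μ = 39.90 / 7 = 5.7000%
Σ(r − μ)² = 575.4000; sample σ = √(575.4000/6) = 9.7929%
VaR = −(μ − z·σ) = −(5.7000 − 1.960 × 9.7929) = −(-13.4941) = 13.4941%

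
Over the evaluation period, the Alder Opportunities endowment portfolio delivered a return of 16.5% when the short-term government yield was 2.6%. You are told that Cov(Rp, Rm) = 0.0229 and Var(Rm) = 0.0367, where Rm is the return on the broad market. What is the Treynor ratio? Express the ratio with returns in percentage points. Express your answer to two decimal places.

β = Cov / Var = 0.0229 / 0.0367 = 0.6240
Treynor = (Rp − Rf) / β = (16.5% − 2.6%) / 0.6240 = 13.90 / 0.6240 = 22.2756

22.28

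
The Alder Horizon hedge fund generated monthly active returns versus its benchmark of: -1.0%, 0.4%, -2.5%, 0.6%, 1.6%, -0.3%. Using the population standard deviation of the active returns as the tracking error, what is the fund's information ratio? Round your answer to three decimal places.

μ = (-1 + 0.4 − 2.5 + 0.6 + 1.6 − 0.3) / 6 = -0.2000%
Σ(r − μ)² = (-1 − (-0.2000))² + (0.4 − (-0.2000))² + … = 10.1800
population σ = √(10.1800 / 6) = √1.6967 = 1.3026%
IR = μ / tracking error = -0.2000 / 1.3026 = -0.1535

-0.154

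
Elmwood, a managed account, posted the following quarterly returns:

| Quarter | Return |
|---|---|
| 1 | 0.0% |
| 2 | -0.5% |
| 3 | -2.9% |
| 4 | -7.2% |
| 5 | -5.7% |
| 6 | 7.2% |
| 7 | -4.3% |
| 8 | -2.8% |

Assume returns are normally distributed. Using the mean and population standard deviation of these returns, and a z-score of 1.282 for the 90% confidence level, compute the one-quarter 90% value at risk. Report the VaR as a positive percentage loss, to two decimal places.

7.36

Mean return r̄ = -16.20 / 8 = -2.0250%
Population σ = √[Σ(r − r̄)² / 8] = √[138.3550 / 8] = √17.2944 = 4.1587%
VaR = −(r̄ − z·σ) = −(-2.0250 − 1.282 × 4.1587) = −(-7.3565) = 7.3565%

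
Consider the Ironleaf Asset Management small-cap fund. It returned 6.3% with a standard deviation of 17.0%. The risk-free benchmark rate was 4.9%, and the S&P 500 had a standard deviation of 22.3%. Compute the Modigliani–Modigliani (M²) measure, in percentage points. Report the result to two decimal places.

Sharpe = (Rp − Rf) / σp = (6.3% − 4.9%) / 17.0% = 0.0824
M² = Rf + Sharpe × σm = 4.9% + 0.0824 × 22.3% = 6.7375%

6.74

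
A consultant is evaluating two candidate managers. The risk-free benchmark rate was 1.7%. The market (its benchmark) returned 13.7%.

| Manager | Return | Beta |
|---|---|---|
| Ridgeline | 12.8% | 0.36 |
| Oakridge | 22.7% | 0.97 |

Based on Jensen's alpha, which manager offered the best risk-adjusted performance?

Ridgeline: α = 12.8% − [1.7% + 0.36 × (13.7% − 1.7%)] = 6.780
Oakridge: α = 22.7% − [1.7% + 0.97 × (13.7% − 1.7%)] = 9.360
Highest: Oakridge (9.360).

Oakridge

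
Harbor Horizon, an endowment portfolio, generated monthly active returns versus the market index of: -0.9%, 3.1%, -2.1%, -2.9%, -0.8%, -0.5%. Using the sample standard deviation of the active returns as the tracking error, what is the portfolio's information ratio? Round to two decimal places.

-0.33

r̄ = (-0.9 + 3.1 − 2.1 − 2.9 − 0.8 − 0.5) / 6 = -4.10 / 6 = -0.6833%
Σ(r − r̄)² = (-0.9 − (-0.6833))² + (3.1 − (-0.6833))² + (-2.1 − (-0.6833))² + … = 21.3283
σ = √[21.3283 / 5] = 2.0653%
IR = r̄ / tracking error = -0.6833 / 2.0653 = -0.3308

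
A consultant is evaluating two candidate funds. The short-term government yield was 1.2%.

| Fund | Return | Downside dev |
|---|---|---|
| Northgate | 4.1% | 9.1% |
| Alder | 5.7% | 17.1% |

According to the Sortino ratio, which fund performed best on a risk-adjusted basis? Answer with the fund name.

Northgate

Northgate: Sortino ratio = (4.1% − 1.2%) / 9.1% = 0.319
Alder: Sortino ratio = (5.7% − 1.2%) / 17.1% = 0.263
Highest: Northgate (0.319).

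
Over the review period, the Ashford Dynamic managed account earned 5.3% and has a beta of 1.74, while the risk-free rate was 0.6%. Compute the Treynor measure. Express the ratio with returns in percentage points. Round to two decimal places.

2.70

Treynor = (Rp − Rf) / β = (5.3% − 0.6%) / 1.74 = 4.70 / 1.74 = 2.7011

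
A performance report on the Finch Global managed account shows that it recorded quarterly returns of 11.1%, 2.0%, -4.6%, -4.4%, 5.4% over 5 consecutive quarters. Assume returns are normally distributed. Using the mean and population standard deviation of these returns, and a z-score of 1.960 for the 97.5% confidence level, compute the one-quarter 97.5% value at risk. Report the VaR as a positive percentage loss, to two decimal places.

Mean return r̄ = 9.50 / 5 = 1.9000%
Population σ = √[Σ(r − r̄)² / 5] = √[178.8400 / 5] = √35.7680 = 5.9806%
VaR = −(r̄ − z·σ) = −(1.9000 − 1.960 × 5.9806) = −(-9.8220) = 9.8220%

9.82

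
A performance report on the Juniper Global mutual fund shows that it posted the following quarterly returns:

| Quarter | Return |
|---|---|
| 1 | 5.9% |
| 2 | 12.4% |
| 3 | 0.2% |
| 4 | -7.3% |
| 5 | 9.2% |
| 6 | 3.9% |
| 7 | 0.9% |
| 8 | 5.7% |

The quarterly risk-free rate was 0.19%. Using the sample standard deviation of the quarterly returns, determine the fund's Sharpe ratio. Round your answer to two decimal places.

μ = (5.9 + 12.4 + 0.2 − 7.3 + 9.2 + 3.9 + 0.9 + 5.7) / 8 = 30.90 / 8 = 3.8625%
Σ(r − μ)² = (5.9 − 3.8625)² + (12.4 − 3.8625)² + … = 255.6988
σ = √[255.6988 / 7] = 6.0439%
Sharpe = (μ − rf) / σ = (3.8625 − 0.19) / 6.0439 = 3.6725 / 6.0439 = 0.6076

0.61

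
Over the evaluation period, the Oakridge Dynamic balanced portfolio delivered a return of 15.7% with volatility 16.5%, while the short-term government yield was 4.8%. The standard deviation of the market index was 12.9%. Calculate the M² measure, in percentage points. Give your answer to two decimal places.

13.32

Sharpe = (Rp − Rf) / σp = (15.7% − 4.8%) / 16.5% = 0.6606
M² = Rf + Sharpe × σm = 4.8% + 0.6606 × 12.9% = 13.3217%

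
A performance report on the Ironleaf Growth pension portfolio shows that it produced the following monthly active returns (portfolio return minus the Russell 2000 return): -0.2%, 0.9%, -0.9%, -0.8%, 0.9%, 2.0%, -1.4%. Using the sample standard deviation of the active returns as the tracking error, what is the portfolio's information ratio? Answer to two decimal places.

r̄ = (-0.2 + 0.9 − 0.9 − 0.8 + 0.9 + 2 − 1.4) / 7 = 0.50 / 7 = 0.0714%
Σ(r − r̄)² = 9.0343; sample σ = √(9.0343/6) = 1.2271%
IR = r̄ / tracking error = 0.0714 / 1.2271 = 0.0582

0.06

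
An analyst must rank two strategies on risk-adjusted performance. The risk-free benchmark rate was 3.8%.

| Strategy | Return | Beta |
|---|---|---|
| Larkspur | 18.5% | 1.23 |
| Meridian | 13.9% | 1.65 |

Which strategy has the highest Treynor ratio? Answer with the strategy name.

Larkspur

Larkspur: Treynor = (18.5% − 3.8%) / 1.23 = 11.951
Meridian: Treynor = (13.9% − 3.8%) / 1.65 = 6.121
Highest: Larkspur (11.951).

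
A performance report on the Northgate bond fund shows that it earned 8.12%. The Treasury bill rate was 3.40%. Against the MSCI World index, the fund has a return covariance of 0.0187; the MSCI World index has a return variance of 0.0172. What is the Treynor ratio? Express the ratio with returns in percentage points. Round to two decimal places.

β = Cov / Var = 0.0187 / 0.0172 = 1.0872
Treynor = (Rp − Rf) / β = (8.12% − 3.40%) / 1.0872 = 4.72 / 1.0872 = 4.3414

4.34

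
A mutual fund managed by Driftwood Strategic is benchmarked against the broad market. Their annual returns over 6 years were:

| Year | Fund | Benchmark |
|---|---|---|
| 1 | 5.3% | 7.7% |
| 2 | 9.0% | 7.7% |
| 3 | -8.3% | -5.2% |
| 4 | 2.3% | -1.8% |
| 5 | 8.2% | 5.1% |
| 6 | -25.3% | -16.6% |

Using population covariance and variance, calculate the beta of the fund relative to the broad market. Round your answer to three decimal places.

1.351

r̄p = -1.4667%,  r̄m = -0.5167%
Cov = Σ(rp − r̄p)(rm − r̄m) / 6 = 101.0639
Var(rm) = Σ(rm − r̄m)² / 6 = 74.8047
β = Cov / Var = 101.0639 / 74.8047 = 1.3510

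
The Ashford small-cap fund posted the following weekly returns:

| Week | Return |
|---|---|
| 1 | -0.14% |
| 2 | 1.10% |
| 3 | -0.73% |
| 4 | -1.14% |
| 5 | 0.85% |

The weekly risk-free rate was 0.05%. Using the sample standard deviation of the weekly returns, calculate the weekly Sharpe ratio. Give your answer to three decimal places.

r̄ = (-0.14 + 1.1 − 0.73 − 1.14 + 0.85) / 5 = -0.0120%
Σ(r − r̄)² = 3.7839; sample σ = √(3.7839/4) = 0.9726%
Sharpe = (r̄ − rf) / σ = (-0.0120 − 0.05) / 0.9726 = -0.0620 / 0.9726 = -0.0637

-0.064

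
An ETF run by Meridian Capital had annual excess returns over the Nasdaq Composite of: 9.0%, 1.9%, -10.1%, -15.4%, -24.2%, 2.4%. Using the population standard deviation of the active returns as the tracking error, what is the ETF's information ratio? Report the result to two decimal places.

Mean return μ = -36.40 / 6 = -6.0667%
Population std dev = √[794.3533 / 6] = 11.5062%
IR = μ / tracking error = -6.0667 / 11.5062 = -0.5273

-0.53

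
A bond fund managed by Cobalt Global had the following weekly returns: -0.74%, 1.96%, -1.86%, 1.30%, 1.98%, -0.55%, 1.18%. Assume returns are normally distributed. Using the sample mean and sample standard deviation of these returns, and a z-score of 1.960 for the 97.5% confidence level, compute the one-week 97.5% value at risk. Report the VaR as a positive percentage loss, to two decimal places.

2.49

μ = (-0.74 + 1.96 − 1.86 + 1.3 + 1.98 − 0.55 + 1.18) / 7 = 0.4671%
Sample σ = √[Σ(r − μ)² / 6] = √[13.6265 / 6] = √2.2711 = 1.5070%
VaR = −(μ − z·σ) = −(0.4671 − 1.960 × 1.5070) = −(-2.4866) = 2.4866%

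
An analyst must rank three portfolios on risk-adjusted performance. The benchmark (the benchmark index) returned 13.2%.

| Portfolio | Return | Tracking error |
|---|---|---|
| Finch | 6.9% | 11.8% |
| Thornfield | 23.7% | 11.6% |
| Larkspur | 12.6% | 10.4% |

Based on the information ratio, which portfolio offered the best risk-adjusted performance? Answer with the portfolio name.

Finch: IR = (6.9% − 13.2%) / 11.8% = -0.534
Thornfield: IR = (23.7% − 13.2%) / 11.6% = 0.905
Larkspur: IR = (12.6% − 13.2%) / 10.4% = -0.058
Highest: Thornfield (0.905).

Thornfield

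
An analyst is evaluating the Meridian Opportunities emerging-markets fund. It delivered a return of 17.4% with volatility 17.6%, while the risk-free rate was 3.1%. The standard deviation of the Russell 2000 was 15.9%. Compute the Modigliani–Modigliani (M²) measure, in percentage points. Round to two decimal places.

16.02

Sharpe = (Rp − Rf) / σp = (17.4% − 3.1%) / 17.6% = 0.8125
M² = Rf + Sharpe × σm = 3.1% + 0.8125 × 15.9% = 16.0188%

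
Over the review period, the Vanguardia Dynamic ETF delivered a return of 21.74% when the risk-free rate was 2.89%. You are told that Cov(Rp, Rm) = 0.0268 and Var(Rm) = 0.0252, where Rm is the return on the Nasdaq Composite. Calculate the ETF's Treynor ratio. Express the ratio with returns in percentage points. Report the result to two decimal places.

β = Cov / Var = 0.0268 / 0.0252 = 1.0635
Treynor = (Rp − Rf) / β = (21.74% − 2.89%) / 1.0635 = 18.85 / 1.0635 = 17.7245

17.72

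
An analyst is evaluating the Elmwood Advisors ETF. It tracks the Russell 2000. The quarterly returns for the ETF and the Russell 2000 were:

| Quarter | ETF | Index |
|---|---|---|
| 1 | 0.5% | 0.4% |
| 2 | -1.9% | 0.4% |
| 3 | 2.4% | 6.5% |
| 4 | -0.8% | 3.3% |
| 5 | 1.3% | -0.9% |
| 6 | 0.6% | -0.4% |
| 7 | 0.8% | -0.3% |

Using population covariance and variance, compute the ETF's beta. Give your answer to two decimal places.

r̄p = 0.4143%,  r̄m = 1.2857%
Cov = Σ(rp − r̄p)(rm − r̄m) / 7 = 1.0031
Var(rm) = Σ(rm − r̄m)² / 7 = 6.1355
β = Cov / Var = 1.0031 / 6.1355 = 0.1635

0.16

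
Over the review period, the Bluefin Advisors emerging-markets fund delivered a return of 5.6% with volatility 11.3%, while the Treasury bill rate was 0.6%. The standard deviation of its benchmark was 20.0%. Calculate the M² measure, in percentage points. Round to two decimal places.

Sharpe = (Rp − Rf) / σp = (5.6% − 0.6%) / 11.3% = 0.4425
M² = Rf + Sharpe × σm = 0.6% + 0.4425 × 20.0% = 9.4500%

9.45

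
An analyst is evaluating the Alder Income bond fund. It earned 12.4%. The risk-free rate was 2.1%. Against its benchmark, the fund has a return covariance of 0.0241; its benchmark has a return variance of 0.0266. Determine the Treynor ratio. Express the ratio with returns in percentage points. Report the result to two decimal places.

11.37

β = Cov / Var = 0.0241 / 0.0266 = 0.9060
Treynor = (Rp − Rf) / β = (12.4% − 2.1%) / 0.9060 = 10.30 / 0.9060 = 11.3687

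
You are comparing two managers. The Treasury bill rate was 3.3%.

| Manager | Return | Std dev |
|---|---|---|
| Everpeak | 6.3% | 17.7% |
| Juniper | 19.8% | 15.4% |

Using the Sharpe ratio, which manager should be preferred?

Everpeak: Sharpe ratio = (6.3% − 3.3%) / 17.7% = 0.169
Juniper: Sharpe ratio = (19.8% − 3.3%) / 15.4% = 1.071
Highest: Juniper (1.071).

Juniper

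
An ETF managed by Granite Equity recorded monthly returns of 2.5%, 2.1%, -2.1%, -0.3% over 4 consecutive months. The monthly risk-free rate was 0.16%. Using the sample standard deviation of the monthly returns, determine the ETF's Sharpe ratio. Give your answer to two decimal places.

0.18

Mean return r̄ = 2.20 / 4 = 0.5500%
Sample std dev = √[13.9500 / 3] = 2.1564%
Sharpe = (r̄ − rf) / σ = (0.5500 − 0.16) / 2.1564 = 0.3900 / 2.1564 = 0.1809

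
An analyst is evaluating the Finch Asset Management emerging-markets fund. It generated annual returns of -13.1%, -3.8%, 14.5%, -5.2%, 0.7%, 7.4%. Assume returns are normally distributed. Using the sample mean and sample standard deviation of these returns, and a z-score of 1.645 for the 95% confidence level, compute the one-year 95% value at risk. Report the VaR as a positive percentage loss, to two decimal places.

r̄ = (-13.1 − 3.8 + 14.5 − 5.2 + 0.7 + 7.4) / 6 = 0.50 / 6 = 0.0833%
Σ(r − r̄)² = (-13.1 − 0.0833)² + (-3.8 − 0.0833)² + (14.5 − 0.0833)² + … = 478.5483
σ = √[478.5483 / 5] = 9.7831%
VaR = −(r̄ − z·σ) = −(0.0833 − 1.645 × 9.7831) = −(-16.0099) = 16.0099%

16.01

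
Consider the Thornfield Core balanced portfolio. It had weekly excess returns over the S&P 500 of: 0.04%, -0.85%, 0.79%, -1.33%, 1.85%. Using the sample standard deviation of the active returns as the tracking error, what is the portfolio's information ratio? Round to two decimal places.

μ = (0.04 − 0.85 + 0.79 − 1.33 + 1.85) / 5 = 0.500 / 5 = 0.1000%
Σ(r − μ)² = (0.04 − 0.1000)² + (-0.85 − 0.1000)² + … = 6.4896
sample σ = √(6.4896 / 4) = √1.6224 = 1.2737%
IR = μ / tracking error = 0.1000 / 1.2737 = 0.0785

0.08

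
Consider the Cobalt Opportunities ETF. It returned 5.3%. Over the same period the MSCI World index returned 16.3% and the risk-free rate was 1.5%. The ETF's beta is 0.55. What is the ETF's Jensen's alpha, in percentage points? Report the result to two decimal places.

CAPM expected return = Rf + β(Rm − Rf) = 1.5% + 0.55 × (16.3% − 1.5%) = 1.5 + 0.55 × 14.80 = 9.6400%
Jensen's α = Rp − E[R] = 5.3% − 9.6400% = -4.3400

-4.34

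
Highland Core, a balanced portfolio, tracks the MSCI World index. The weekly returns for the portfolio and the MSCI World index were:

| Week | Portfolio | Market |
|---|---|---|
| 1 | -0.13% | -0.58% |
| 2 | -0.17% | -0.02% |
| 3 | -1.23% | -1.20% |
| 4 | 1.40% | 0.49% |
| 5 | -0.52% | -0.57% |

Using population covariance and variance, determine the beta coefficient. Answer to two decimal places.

1.40

r̄p = -0.1300%,  r̄m = -0.3760%
Cov = Σ(rp − r̄p)(rm − r̄m) / 5 = 0.4586
Var(rm) = Σ(rm − r̄m)² / 5 = 0.3270
β = Cov / Var = 0.4586 / 0.3270 = 1.4024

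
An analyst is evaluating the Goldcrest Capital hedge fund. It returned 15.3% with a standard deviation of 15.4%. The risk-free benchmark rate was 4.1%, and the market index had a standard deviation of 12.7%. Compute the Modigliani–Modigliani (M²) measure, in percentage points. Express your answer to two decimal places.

13.34

Sharpe = (Rp − Rf) / σp = (15.3% − 4.1%) / 15.4% = 0.7273
M² = Rf + Sharpe × σm = 4.1% + 0.7273 × 12.7% = 13.3367%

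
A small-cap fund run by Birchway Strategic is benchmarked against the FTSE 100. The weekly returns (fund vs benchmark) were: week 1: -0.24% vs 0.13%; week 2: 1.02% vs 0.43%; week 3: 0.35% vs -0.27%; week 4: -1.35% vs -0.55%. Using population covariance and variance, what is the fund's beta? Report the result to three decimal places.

r̄p = -0.0550%,  r̄m = -0.0650%
Cov = Σ(rp − r̄p)(rm − r̄m) / 4 = 0.2603
Var(rm) = Σ(rm − r̄m)² / 4 = 0.1401
β = Cov / Var = 0.2603 / 0.1401 = 1.8580

1.858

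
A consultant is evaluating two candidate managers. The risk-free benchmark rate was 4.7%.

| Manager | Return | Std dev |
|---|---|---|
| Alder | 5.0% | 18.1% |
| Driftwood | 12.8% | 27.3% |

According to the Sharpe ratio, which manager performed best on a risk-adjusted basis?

Driftwood

Alder: Sharpe ratio = (5.0% − 4.7%) / 18.1% = 0.017
Driftwood: Sharpe ratio = (12.8% − 4.7%) / 27.3% = 0.297
Highest: Driftwood (0.297).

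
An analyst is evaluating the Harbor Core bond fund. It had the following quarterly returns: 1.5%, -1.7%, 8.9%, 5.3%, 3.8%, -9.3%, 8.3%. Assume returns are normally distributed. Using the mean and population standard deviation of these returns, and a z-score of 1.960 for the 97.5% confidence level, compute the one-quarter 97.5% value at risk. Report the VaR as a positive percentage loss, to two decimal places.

9.12

μ = (1.5 − 1.7 + 8.9 + 5.3 + 3.8 − 9.3 + 8.3) / 7 = 2.4000%
Σ(r − μ)² = 241.9400; population σ = √(241.9400/7) = 5.8790%
VaR = −(μ − z·σ) = −(2.4000 − 1.960 × 5.8790) = −(-9.1228) = 9.1228%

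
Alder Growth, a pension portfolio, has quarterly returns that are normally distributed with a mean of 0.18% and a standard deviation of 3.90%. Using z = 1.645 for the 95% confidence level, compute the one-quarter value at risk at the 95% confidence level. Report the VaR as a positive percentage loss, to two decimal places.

VaR (as % loss) = −(μ − z·σ) = −(0.18% − 1.645 × 3.90%) = −(-6.2355%) = 6.2355%

6.24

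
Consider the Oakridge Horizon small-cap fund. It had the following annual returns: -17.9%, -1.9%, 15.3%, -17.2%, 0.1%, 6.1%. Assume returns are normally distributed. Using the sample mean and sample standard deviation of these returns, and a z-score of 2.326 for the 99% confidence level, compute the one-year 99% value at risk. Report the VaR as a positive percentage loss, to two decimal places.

r̄ = (-17.9 − 1.9 + 15.3 − 17.2 + 0.1 + 6.1) / 6 = -2.5833%
Σ(r − r̄)² = 851.1283; sample σ = √(851.1283/5) = 13.0471%
VaR = −(r̄ − z·σ) = −(-2.5833 − 2.326 × 13.0471) = −(-32.9309) = 32.9309%

32.93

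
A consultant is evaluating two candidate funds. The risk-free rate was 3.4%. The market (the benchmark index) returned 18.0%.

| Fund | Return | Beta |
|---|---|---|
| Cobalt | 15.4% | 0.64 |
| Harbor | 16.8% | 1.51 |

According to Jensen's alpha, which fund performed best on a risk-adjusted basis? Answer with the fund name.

Cobalt: α = 15.4% − [3.4% + 0.64 × (18.0% − 3.4%)] = 2.656
Harbor: α = 16.8% − [3.4% + 1.51 × (18.0% − 3.4%)] = -8.646
Highest: Cobalt (2.656).

Cobalt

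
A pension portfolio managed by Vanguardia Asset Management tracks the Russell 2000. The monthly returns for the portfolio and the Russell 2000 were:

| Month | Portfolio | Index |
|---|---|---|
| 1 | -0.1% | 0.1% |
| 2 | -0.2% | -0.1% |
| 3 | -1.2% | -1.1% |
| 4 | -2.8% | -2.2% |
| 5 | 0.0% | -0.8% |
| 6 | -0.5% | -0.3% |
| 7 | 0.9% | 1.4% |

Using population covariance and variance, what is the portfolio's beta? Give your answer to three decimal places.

r̄p = -0.5571%,  r̄m = -0.4286%
Cov = Σ(rp − r̄p)(rm − r̄m) / 7 = 1.0327
Var(rm) = Σ(rm − r̄m)² / 7 = 1.0678
β = Cov / Var = 1.0327 / 1.0678 = 0.9671

0.967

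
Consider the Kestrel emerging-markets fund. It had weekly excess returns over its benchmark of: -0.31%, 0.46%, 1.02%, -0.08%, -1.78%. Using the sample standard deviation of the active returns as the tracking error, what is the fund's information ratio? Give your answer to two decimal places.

μ = (-0.31 + 0.46 + 1.02 − 0.08 − 1.78) / 5 = -0.1380%
Sample std dev = √[4.4277 / 4] = 1.0521%
IR = μ / tracking error = -0.1380 / 1.0521 = -0.1312

-0.13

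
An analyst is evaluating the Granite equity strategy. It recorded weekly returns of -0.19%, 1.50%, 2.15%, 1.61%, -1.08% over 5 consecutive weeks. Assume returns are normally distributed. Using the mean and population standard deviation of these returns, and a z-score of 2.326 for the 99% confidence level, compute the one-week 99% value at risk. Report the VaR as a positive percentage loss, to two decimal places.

Mean return μ = 3.990 / 5 = 0.7980%
Population σ = √[Σ(r − μ)² / 5] = √[7.4831 / 5] = √1.4966 = 1.2234%
VaR = −(μ − z·σ) = −(0.7980 − 2.326 × 1.2234) = −(-2.0476) = 2.0476%

2.05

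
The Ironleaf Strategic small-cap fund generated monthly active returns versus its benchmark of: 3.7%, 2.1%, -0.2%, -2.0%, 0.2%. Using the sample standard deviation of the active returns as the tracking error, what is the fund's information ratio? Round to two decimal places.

r̄ = (3.7 + 2.1 − 0.2 − 2 + 0.2) / 5 = 3.80 / 5 = 0.7600%
Sample σ = √[Σ(r − r̄)² / 4] = √[19.2920 / 4] = √4.8230 = 2.1961%
IR = r̄ / tracking error = 0.7600 / 2.1961 = 0.3461

0.35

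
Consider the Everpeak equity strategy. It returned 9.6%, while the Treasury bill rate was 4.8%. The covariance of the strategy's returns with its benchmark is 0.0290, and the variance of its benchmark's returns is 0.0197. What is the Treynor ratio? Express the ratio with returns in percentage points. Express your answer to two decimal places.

3.26

β = Cov / Var = 0.0290 / 0.0197 = 1.4721
Treynor = (Rp − Rf) / β = (9.6% − 4.8%) / 1.4721 = 4.80 / 1.4721 = 3.2606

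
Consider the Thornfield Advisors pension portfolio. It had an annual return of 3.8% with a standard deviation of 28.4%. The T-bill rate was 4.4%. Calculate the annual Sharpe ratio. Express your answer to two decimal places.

-0.02

Sharpe = (Rp − Rf) / σp = (3.8% − 4.4%) / 28.4% = -0.60% / 28.4% = -0.0211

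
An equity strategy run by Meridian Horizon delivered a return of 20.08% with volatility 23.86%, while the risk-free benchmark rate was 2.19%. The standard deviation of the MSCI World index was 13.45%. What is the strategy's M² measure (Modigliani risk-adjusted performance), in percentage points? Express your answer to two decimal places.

12.27

Sharpe = (Rp − Rf) / σp = (20.08% − 2.19%) / 23.86% = 0.7498
M² = Rf + Sharpe × σm = 2.19% + 0.7498 × 13.45% = 12.2748%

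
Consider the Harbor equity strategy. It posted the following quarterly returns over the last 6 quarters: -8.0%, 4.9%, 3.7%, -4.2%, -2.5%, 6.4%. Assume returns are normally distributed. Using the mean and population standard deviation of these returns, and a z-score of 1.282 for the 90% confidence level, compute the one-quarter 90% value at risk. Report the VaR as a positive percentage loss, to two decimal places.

μ = (-8 + 4.9 + 3.7 − 4.2 − 2.5 + 6.4) / 6 = 0.30 / 6 = 0.0500%
Population std dev = √[166.5350 / 6] = 5.2684%
VaR = −(μ − z·σ) = −(0.0500 − 1.282 × 5.2684) = −(-6.7041) = 6.7041%

6.70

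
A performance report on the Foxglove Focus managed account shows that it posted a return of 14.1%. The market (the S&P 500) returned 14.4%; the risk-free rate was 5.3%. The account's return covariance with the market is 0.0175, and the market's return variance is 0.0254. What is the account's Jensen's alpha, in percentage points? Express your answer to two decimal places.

2.53

β = Cov / Var = 0.0175 / 0.0254 = 0.6890
E[R] = Rf + β(Rm − Rf) = 5.3% + 0.6890 × (14.4% − 5.3%) = 11.5699%
α = Rp − E[R] = 14.1% − 11.5699% = 2.5301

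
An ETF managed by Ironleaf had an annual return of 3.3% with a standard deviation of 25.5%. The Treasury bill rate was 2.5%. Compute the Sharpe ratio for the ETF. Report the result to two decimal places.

0.03

Sharpe = (Rp − Rf) / σp = (3.3% − 2.5%) / 25.5% = 0.80% / 25.5% = 0.0314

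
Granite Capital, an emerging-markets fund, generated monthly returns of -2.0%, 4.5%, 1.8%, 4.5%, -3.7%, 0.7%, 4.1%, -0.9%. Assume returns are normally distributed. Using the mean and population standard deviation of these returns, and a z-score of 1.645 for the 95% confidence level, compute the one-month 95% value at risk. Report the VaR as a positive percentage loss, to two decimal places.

r̄ = (-2 + 4.5 + 1.8 + 4.5 − 3.7 + 0.7 + 4.1 − 0.9) / 8 = 1.1250%
Σ(r − r̄)² = 69.4150; population σ = √(69.4150/8) = 2.9457%
VaR = −(r̄ − z·σ) = −(1.1250 − 1.645 × 2.9457) = −(-3.7207) = 3.7207%

3.72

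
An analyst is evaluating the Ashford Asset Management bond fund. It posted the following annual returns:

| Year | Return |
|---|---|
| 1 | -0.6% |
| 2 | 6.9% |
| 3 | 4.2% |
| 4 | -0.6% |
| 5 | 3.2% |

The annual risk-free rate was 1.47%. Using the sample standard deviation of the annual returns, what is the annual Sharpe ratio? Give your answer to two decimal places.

0.36

r̄ = (-0.6 + 6.9 + 4.2 − 0.6 + 3.2) / 5 = 13.10 / 5 = 2.6200%
Σ(r − r̄)² = 41.8880; sample σ = √(41.8880/4) = 3.2360%
Sharpe = (r̄ − rf) / σ = (2.6200 − 1.47) / 3.2360 = 1.1500 / 3.2360 = 0.3554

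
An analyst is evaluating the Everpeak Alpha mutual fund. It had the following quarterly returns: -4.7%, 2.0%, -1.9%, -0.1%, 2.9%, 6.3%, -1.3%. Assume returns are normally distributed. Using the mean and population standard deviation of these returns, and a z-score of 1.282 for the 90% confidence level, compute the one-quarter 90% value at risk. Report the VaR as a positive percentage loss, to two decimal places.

Mean return r̄ = 3.20 / 7 = 0.4571%
Σ(r − r̄)² = 78.0371; population σ = √(78.0371/7) = 3.3389%
VaR = −(r̄ − z·σ) = −(0.4571 − 1.282 × 3.3389) = −(-3.8234) = 3.8234%

3.82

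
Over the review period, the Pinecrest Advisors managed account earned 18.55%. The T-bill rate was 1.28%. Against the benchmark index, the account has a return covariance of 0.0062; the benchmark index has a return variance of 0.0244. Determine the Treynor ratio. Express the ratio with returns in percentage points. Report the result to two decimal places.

β = Cov / Var = 0.0062 / 0.0244 = 0.2541
Treynor = (Rp − Rf) / β = (18.55% − 1.28%) / 0.2541 = 17.27 / 0.2541 = 67.9654

67.97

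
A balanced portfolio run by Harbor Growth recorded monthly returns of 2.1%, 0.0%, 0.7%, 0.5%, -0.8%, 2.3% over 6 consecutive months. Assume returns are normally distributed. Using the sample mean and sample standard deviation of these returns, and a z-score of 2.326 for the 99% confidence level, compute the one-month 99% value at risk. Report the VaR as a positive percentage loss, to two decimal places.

2.00

Mean return r̄ = 4.80 / 6 = 0.8000%
Sample std dev = √[7.2400 / 5] = 1.2033%
VaR = −(r̄ − z·σ) = −(0.8000 − 2.326 × 1.2033) = −(-1.9989) = 1.9989%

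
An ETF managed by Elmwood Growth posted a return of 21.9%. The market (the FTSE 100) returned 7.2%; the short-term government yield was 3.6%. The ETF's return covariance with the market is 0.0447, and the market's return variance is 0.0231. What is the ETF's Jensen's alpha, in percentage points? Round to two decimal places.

11.33

β = Cov / Var = 0.0447 / 0.0231 = 1.9351
E[R] = Rf + β(Rm − Rf) = 3.6% + 1.9351 × (7.2% − 3.6%) = 10.5664%
α = Rp − E[R] = 21.9% − 10.5664% = 11.3336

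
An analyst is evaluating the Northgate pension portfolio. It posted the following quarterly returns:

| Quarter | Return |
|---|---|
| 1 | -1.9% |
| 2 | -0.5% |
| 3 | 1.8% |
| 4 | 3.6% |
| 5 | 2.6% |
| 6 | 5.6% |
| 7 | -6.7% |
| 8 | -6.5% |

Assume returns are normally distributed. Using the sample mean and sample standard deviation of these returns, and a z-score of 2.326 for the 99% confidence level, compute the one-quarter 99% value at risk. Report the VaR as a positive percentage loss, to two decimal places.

μ = (-1.9 − 0.5 + 1.8 + 3.6 + 2.6 + 5.6 − 6.7 − 6.5) / 8 = -0.2500%
Σ(r − μ)² = (-1.9 − (-0.2500))² + (-0.5 − (-0.2500))² + … = 144.8200
σ = √[144.8200 / 7] = 4.5485%
VaR = −(μ − z·σ) = −(-0.2500 − 2.326 × 4.5485) = −(-10.8298) = 10.8298%

10.83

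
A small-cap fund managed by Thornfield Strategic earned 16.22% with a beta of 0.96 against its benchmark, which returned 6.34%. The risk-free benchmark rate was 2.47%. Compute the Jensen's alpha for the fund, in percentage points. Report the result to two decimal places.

10.03

CAPM expected return = Rf + β(Rm − Rf) = 2.47% + 0.96 × (6.34% − 2.47%) = 2.47 + 0.96 × 3.87 = 6.1852%
Jensen's α = Rp − E[R] = 16.22% − 6.1852% = 10.0348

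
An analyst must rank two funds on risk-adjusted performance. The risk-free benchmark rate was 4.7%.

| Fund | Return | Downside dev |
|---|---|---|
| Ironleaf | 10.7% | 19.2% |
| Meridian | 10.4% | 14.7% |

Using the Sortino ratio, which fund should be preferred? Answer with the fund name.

Ironleaf: Sortino ratio = (10.7% − 4.7%) / 19.2% = 0.313
Meridian: Sortino ratio = (10.4% − 4.7%) / 14.7% = 0.388
Highest: Meridian (0.388).

Meridian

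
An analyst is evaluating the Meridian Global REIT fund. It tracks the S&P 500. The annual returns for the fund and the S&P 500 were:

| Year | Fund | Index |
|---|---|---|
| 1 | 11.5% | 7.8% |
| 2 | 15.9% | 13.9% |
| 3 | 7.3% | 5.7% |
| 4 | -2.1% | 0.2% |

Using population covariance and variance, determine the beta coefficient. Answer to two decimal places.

1.32

r̄p = 8.1500%,  r̄m = 6.9000%
Cov = Σ(rp − r̄p)(rm − r̄m) / 4 = 31.7400
Var(rm) = Σ(rm − r̄m)² / 4 = 24.0350
β = Cov / Var = 31.7400 / 24.0350 = 1.3206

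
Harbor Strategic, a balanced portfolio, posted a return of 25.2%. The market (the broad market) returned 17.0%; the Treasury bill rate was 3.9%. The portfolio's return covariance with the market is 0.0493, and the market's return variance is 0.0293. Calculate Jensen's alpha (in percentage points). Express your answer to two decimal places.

-0.74

β = Cov / Var = 0.0493 / 0.0293 = 1.6826
E[R] = Rf + β(Rm − Rf) = 3.9% + 1.6826 × (17.0% − 3.9%) = 25.9421%
α = Rp − E[R] = 25.2% − 25.9421% = -0.7421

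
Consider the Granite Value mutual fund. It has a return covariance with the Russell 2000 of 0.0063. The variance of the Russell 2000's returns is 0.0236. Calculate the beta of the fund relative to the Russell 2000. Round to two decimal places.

β = Cov(Rp, Rm) / Var(Rm) = 0.0063 / 0.0236 = 0.2669

0.27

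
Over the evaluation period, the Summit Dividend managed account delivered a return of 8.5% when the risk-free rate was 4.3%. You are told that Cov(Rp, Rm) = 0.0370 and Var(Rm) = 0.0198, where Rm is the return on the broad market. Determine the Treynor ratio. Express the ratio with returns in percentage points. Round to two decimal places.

β = Cov / Var = 0.0370 / 0.0198 = 1.8687
Treynor = (Rp − Rf) / β = (8.5% − 4.3%) / 1.8687 = 4.20 / 1.8687 = 2.2476

2.25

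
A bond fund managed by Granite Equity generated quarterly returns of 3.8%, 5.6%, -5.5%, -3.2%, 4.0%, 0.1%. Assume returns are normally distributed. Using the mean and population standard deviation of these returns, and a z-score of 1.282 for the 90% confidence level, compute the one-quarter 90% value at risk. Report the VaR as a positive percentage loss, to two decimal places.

μ = (3.8 + 5.6 − 5.5 − 3.2 + 4 + 0.1) / 6 = 0.8000%
Σ(r − μ)² = (3.8 − 0.8000)² + (5.6 − 0.8000)² + (-5.5 − 0.8000)² + … = 98.4600
σ = √[98.4600 / 6] = 4.0509%
VaR = −(μ − z·σ) = −(0.8000 − 1.282 × 4.0509) = −(-4.3933) = 4.3933%

4.39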